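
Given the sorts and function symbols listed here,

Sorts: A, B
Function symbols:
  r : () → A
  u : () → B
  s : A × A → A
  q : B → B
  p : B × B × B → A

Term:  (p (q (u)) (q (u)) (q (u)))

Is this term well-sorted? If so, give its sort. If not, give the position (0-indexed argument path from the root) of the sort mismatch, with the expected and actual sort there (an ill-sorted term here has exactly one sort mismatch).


    (u) : B
  (q (u)) : B
    (u) : B
  (q (u)) : B
    (u) : B
  (q (u)) : B
(p (q (u)) (q (u)) (q (u))) : A

well-sorted; sort = A


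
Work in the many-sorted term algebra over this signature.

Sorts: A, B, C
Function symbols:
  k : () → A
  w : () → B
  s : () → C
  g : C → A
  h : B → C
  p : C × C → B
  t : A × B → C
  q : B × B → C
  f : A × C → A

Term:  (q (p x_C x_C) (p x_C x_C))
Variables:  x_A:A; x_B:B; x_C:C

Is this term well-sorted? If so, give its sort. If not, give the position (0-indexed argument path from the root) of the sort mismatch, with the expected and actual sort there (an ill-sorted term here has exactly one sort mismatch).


well-sorted; sort = C

    x_C : C
    x_C : C
  (p x_C x_C) : B
    x_C : C
    x_C : C
  (p x_C x_C) : B
(q (p x_C x_C) (p x_C x_C)) : C


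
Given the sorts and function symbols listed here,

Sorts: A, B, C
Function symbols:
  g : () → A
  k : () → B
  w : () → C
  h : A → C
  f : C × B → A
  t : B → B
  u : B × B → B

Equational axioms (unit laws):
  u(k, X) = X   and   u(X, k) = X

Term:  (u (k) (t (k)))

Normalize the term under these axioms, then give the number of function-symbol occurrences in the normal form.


1. (u (k) (t (k)))  →  (t (k))
normal form: (t (k))

size = 2


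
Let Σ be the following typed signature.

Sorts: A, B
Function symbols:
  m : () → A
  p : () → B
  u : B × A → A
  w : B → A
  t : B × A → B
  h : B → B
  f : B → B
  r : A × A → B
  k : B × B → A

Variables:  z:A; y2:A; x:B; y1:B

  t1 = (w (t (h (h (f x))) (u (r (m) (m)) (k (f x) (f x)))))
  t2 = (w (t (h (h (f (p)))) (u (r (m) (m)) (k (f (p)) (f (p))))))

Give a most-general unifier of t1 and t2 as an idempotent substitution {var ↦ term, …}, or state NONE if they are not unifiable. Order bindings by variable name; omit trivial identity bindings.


{x ↦ (p)}


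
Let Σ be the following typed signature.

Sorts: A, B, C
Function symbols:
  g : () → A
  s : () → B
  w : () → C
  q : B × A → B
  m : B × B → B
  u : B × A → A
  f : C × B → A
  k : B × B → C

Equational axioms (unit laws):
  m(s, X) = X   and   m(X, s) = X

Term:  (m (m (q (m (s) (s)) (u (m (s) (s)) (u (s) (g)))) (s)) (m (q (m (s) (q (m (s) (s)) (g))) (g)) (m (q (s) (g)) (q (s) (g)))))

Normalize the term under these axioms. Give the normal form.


normal form = (m (q (s) (u (s) (u (s) (g)))) (m (q (q (s) (g)) (g)) (m (q (s) (g)) (q (s) (g)))))

1. (m (m (q (m (s) (s)) (u (m (s) (s)) (u (s) (g)))) (s)) (m (q (m (s) (q (m (s) (s)) (g))) (g)) (m (q (s) (g)) (q (s) (g)))))  →  (m (q (m (s) (s)) (u (m (s) (s)) (u (s) (g)))) (m (q (m (s) (q (m (s) (s)) (g))) (g)) (m (q (s) (g)) (q (s) (g)))))
2. (m (q (m (s) (s)) (u (m (s) (s)) (u (s) (g)))) (m (q (m (s) (q (m (s) (s)) (g))) (g)) (m (q (s) (g)) (q (s) (g)))))  →  (m (q (s) (u (m (s) (s)) (u (s) (g)))) (m (q (m (s) (q (m (s) (s)) (g))) (g)) (m (q (s) (g)) (q (s) (g)))))
3. (m (q (s) (u (m (s) (s)) (u (s) (g)))) (m (q (m (s) (q (m (s) (s)) (g))) (g)) (m (q (s) (g)) (q (s) (g)))))  →  (m (q (s) (u (s) (u (s) (g)))) (m (q (m (s) (q (m (s) (s)) (g))) (g)) (m (q (s) (g)) (q (s) (g)))))
4. (m (q (s) (u (s) (u (s) (g)))) (m (q (m (s) (q (m (s) (s)) (g))) (g)) (m (q (s) (g)) (q (s) (g)))))  →  (m (q (s) (u (s) (u (s) (g)))) (m (q (q (m (s) (s)) (g)) (g)) (m (q (s) (g)) (q (s) (g)))))
5. (m (q (s) (u (s) (u (s) (g)))) (m (q (q (m (s) (s)) (g)) (g)) (m (q (s) (g)) (q (s) (g)))))  →  (m (q (s) (u (s) (u (s) (g)))) (m (q (q (s) (g)) (g)) (m (q (s) (g)) (q (s) (g)))))


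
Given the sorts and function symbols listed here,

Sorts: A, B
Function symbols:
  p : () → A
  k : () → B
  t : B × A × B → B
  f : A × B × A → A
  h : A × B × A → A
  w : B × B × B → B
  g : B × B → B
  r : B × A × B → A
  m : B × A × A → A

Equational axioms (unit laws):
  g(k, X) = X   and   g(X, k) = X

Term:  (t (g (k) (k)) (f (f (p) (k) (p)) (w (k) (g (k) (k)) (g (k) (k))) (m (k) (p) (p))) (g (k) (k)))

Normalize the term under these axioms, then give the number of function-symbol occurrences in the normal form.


size = 16

1. (t (g (k) (k)) (f (f (p) (k) (p)) (w (k) (g (k) (k)) (g (k) (k))) (m (k) (p) (p))) (g (k) (k)))  →  (t (k) (f (f (p) (k) (p)) (w (k) (g (k) (k)) (g (k) (k))) (m (k) (p) (p))) (g (k) (k)))
2. (t (k) (f (f (p) (k) (p)) (w (k) (g (k) (k)) (g (k) (k))) (m (k) (p) (p))) (g (k) (k)))  →  (t (k) (f (f (p) (k) (p)) (w (k) (k) (g (k) (k))) (m (k) (p) (p))) (g (k) (k)))
3. (t (k) (f (f (p) (k) (p)) (w (k) (k) (g (k) (k))) (m (k) (p) (p))) (g (k) (k)))  →  (t (k) (f (f (p) (k) (p)) (w (k) (k) (k)) (m (k) (p) (p))) (g (k) (k)))
4. (t (k) (f (f (p) (k) (p)) (w (k) (k) (k)) (m (k) (p) (p))) (g (k) (k)))  →  (t (k) (f (f (p) (k) (p)) (w (k) (k) (k)) (m (k) (p) (p))) (k))
normal form: (t (k) (f (f (p) (k) (p)) (w (k) (k) (k)) (m (k) (p) (p))) (k))


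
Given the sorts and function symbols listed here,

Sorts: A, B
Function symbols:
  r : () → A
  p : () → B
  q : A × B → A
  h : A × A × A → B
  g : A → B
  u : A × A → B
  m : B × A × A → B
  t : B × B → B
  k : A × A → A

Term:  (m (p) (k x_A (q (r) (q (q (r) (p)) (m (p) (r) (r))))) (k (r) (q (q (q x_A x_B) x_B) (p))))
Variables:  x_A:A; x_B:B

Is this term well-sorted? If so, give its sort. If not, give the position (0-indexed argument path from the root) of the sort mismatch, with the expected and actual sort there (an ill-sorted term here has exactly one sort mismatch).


  (p) : B
    x_A : A
      (r) : A
          (r) : A
          (p) : B
        (q (r) (p)) : A
          (p) : B
          (r) : A
          (r) : A
        (m (p) (r) (r)) : B
      (q (q (r) (p)) (m (p) (r) (r))) : A
    (q (r) (q (q (r) (p)) (m (p) (r) (r)))) : ✗ arg 1 at [1, 1, 1] has sort A, expected B
    (r) : A
          x_A : A
          x_B : B
        (q x_A x_B) : A
        x_B : B
      (q (q x_A x_B) x_B) : A
      (p) : B
    (q (q (q x_A x_B) x_B) (p)) : A
  (k (r) (q (q (q x_A x_B) x_B) (p))) : A

ill-sorted at position [1, 1, 1]: expected B, got A


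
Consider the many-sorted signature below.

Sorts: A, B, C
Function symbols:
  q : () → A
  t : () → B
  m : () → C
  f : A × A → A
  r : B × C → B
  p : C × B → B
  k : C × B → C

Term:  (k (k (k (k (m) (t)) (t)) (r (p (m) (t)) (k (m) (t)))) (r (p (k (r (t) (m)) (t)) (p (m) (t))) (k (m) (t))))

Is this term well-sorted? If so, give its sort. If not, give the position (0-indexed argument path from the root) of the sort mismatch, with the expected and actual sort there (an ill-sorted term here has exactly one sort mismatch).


ill-sorted at position [1, 0, 0, 0]: expected C, got B

        (m) : C
        (t) : B
      (k (m) (t)) : C
      (t) : B
    (k (k (m) (t)) (t)) : C
        (m) : C
        (t) : B
      (p (m) (t)) : B
        (m) : C
        (t) : B
      (k (m) (t)) : C
    (r (p (m) (t)) (k (m) (t))) : B
  (k (k (k (m) (t)) (t)) (r (p (m) (t)) (k (m) (t)))) : C
          (t) : B
          (m) : C
        (r (t) (m)) : B
        (t) : B
      (k (r (t) (m)) (t)) : ✗ arg 0 at [1, 0, 0, 0] has sort B, expected C
        (m) : C
        (t) : B
      (p (m) (t)) : B
      (m) : C
      (t) : B
    (k (m) (t)) : C


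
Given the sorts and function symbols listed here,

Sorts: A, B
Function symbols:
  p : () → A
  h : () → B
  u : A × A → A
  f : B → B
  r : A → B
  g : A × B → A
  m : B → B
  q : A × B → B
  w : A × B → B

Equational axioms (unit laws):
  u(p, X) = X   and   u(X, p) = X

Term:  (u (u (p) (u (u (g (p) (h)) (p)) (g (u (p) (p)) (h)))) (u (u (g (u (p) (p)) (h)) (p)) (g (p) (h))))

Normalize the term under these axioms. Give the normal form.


normal form = (u (u (g (p) (h)) (g (p) (h))) (u (g (p) (h)) (g (p) (h))))

1. (u (u (p) (u (u (g (p) (h)) (p)) (g (u (p) (p)) (h)))) (u (u (g (u (p) (p)) (h)) (p)) (g (p) (h))))  →  (u (u (u (g (p) (h)) (p)) (g (u (p) (p)) (h))) (u (u (g (u (p) (p)) (h)) (p)) (g (p) (h))))
2. (u (u (u (g (p) (h)) (p)) (g (u (p) (p)) (h))) (u (u (g (u (p) (p)) (h)) (p)) (g (p) (h))))  →  (u (u (g (p) (h)) (g (u (p) (p)) (h))) (u (u (g (u (p) (p)) (h)) (p)) (g (p) (h))))
3. (u (u (g (p) (h)) (g (u (p) (p)) (h))) (u (u (g (u (p) (p)) (h)) (p)) (g (p) (h))))  →  (u (u (g (p) (h)) (g (p) (h))) (u (u (g (u (p) (p)) (h)) (p)) (g (p) (h))))
4. (u (u (g (p) (h)) (g (p) (h))) (u (u (g (u (p) (p)) (h)) (p)) (g (p) (h))))  →  (u (u (g (p) (h)) (g (p) (h))) (u (g (u (p) (p)) (h)) (g (p) (h))))
5. (u (u (g (p) (h)) (g (p) (h))) (u (g (u (p) (p)) (h)) (g (p) (h))))  →  (u (u (g (p) (h)) (g (p) (h))) (u (g (p) (h)) (g (p) (h))))


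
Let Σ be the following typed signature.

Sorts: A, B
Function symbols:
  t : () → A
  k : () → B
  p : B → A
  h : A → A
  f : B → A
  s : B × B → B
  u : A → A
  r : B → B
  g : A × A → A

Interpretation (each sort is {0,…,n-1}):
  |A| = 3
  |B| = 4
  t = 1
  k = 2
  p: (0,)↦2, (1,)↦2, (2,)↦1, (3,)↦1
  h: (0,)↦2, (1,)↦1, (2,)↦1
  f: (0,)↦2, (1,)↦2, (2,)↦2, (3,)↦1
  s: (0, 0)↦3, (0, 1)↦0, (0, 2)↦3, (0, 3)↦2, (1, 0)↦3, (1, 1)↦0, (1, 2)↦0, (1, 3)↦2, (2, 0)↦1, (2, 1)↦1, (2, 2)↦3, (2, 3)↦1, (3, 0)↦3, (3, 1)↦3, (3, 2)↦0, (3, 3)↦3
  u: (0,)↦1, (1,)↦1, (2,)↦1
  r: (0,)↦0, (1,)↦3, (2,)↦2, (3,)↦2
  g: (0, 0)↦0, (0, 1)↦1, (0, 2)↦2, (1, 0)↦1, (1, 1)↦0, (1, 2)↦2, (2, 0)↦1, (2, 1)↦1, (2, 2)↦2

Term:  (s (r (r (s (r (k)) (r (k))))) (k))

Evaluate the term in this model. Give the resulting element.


  k = 2
  (r (k)) = r(2,) = 2
  k = 2
  (r (k)) = r(2,) = 2
  (s (r (k)) (r (k))) = s(2, 2) = 3
  (r (s (r (k)) (r (k)))) = r(3,) = 2
  (r (r (s (r (k)) (r (k))))) = r(2,) = 2
  k = 2
  (s (r (r (s (r (k)) (r (k))))) (k)) = s(2, 2) = 3

value = 3


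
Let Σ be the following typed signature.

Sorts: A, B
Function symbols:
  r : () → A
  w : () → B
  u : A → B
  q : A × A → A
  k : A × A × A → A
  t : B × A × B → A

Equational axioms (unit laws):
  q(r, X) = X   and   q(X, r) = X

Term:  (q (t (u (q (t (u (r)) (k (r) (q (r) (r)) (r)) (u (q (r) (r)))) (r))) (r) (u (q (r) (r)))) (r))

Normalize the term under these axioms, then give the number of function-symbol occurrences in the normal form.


size = 14

1. (q (t (u (q (t (u (r)) (k (r) (q (r) (r)) (r)) (u (q (r) (r)))) (r))) (r) (u (q (r) (r)))) (r))  →  (t (u (q (t (u (r)) (k (r) (q (r) (r)) (r)) (u (q (r) (r)))) (r))) (r) (u (q (r) (r))))
2. (t (u (q (t (u (r)) (k (r) (q (r) (r)) (r)) (u (q (r) (r)))) (r))) (r) (u (q (r) (r))))  →  (t (u (t (u (r)) (k (r) (q (r) (r)) (r)) (u (q (r) (r))))) (r) (u (q (r) (r))))
3. (t (u (t (u (r)) (k (r) (q (r) (r)) (r)) (u (q (r) (r))))) (r) (u (q (r) (r))))  →  (t (u (t (u (r)) (k (r) (r) (r)) (u (q (r) (r))))) (r) (u (q (r) (r))))
4. (t (u (t (u (r)) (k (r) (r) (r)) (u (q (r) (r))))) (r) (u (q (r) (r))))  →  (t (u (t (u (r)) (k (r) (r) (r)) (u (r)))) (r) (u (q (r) (r))))
5. (t (u (t (u (r)) (k (r) (r) (r)) (u (r)))) (r) (u (q (r) (r))))  →  (t (u (t (u (r)) (k (r) (r) (r)) (u (r)))) (r) (u (r)))
normal form: (t (u (t (u (r)) (k (r) (r) (r)) (u (r)))) (r) (u (r)))


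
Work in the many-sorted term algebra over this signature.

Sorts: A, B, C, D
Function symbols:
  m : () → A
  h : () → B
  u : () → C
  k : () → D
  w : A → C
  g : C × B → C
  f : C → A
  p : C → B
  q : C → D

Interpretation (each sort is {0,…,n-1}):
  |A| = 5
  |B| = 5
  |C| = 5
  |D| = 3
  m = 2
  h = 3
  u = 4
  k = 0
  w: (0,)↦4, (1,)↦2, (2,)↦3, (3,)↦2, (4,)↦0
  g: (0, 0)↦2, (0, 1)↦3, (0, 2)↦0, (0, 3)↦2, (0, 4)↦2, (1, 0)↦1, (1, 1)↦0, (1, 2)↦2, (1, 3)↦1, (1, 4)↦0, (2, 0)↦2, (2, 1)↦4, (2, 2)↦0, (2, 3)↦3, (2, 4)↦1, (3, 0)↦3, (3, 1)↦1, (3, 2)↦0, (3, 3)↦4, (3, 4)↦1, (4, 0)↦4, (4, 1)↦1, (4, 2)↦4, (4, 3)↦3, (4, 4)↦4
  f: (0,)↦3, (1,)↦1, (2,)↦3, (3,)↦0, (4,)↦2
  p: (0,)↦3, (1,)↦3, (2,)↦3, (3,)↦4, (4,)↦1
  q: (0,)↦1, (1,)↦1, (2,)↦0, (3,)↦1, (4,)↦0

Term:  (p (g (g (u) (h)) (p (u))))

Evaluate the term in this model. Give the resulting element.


  u = 4
  h = 3
  (g (u) (h)) = g(4, 3) = 3
  u = 4
  (p (u)) = p(4,) = 1
  (g (g (u) (h)) (p (u))) = g(3, 1) = 1
  (p (g (g (u) (h)) (p (u)))) = p(1,) = 3

value = 3


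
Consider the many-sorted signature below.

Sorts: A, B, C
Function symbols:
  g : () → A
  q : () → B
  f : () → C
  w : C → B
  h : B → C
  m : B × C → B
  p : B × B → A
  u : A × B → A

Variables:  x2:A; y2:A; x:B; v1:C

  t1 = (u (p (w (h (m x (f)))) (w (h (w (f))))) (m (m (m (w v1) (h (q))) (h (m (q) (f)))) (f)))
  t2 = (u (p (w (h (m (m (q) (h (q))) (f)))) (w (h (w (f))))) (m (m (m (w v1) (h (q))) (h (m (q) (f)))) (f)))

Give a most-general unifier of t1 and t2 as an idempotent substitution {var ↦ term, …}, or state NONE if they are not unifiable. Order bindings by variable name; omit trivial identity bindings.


{x ↦ (m (q) (h (q)))}


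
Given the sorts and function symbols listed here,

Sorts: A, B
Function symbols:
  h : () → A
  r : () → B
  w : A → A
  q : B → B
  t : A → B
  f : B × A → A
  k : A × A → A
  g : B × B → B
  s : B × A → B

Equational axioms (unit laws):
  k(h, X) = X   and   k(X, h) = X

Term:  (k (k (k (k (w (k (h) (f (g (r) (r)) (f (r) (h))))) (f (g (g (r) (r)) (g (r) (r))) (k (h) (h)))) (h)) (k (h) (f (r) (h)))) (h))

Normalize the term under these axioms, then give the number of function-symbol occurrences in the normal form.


1. (k (k (k (k (w (k (h) (f (g (r) (r)) (f (r) (h))))) (f (g (g (r) (r)) (g (r) (r))) (k (h) (h)))) (h)) (k (h) (f (r) (h)))) (h))  →  (k (k (k (w (k (h) (f (g (r) (r)) (f (r) (h))))) (f (g (g (r) (r)) (g (r) (r))) (k (h) (h)))) (h)) (k (h) (f (r) (h))))
2. (k (k (k (w (k (h) (f (g (r) (r)) (f (r) (h))))) (f (g (g (r) (r)) (g (r) (r))) (k (h) (h)))) (h)) (k (h) (f (r) (h))))  →  (k (k (w (k (h) (f (g (r) (r)) (f (r) (h))))) (f (g (g (r) (r)) (g (r) (r))) (k (h) (h)))) (k (h) (f (r) (h))))
3. (k (k (w (k (h) (f (g (r) (r)) (f (r) (h))))) (f (g (g (r) (r)) (g (r) (r))) (k (h) (h)))) (k (h) (f (r) (h))))  →  (k (k (w (f (g (r) (r)) (f (r) (h)))) (f (g (g (r) (r)) (g (r) (r))) (k (h) (h)))) (k (h) (f (r) (h))))
4. (k (k (w (f (g (r) (r)) (f (r) (h)))) (f (g (g (r) (r)) (g (r) (r))) (k (h) (h)))) (k (h) (f (r) (h))))  →  (k (k (w (f (g (r) (r)) (f (r) (h)))) (f (g (g (r) (r)) (g (r) (r))) (h))) (k (h) (f (r) (h))))
5. (k (k (w (f (g (r) (r)) (f (r) (h)))) (f (g (g (r) (r)) (g (r) (r))) (h))) (k (h) (f (r) (h))))  →  (k (k (w (f (g (r) (r)) (f (r) (h)))) (f (g (g (r) (r)) (g (r) (r))) (h))) (f (r) (h)))
normal form: (k (k (w (f (g (r) (r)) (f (r) (h)))) (f (g (g (r) (r)) (g (r) (r))) (h))) (f (r) (h)))

size = 22


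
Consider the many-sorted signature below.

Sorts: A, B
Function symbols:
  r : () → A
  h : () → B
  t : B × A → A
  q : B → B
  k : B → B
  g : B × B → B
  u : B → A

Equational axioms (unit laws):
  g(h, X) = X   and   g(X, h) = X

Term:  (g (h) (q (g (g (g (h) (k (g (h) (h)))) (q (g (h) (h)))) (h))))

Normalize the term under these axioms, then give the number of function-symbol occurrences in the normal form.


1. (g (h) (q (g (g (g (h) (k (g (h) (h)))) (q (g (h) (h)))) (h))))  →  (q (g (g (g (h) (k (g (h) (h)))) (q (g (h) (h)))) (h)))
2. (q (g (g (g (h) (k (g (h) (h)))) (q (g (h) (h)))) (h)))  →  (q (g (g (h) (k (g (h) (h)))) (q (g (h) (h)))))
3. (q (g (g (h) (k (g (h) (h)))) (q (g (h) (h)))))  →  (q (g (k (g (h) (h))) (q (g (h) (h)))))
4. (q (g (k (g (h) (h))) (q (g (h) (h)))))  →  (q (g (k (h)) (q (g (h) (h)))))
5. (q (g (k (h)) (q (g (h) (h)))))  →  (q (g (k (h)) (q (h))))
normal form: (q (g (k (h)) (q (h))))

size = 6


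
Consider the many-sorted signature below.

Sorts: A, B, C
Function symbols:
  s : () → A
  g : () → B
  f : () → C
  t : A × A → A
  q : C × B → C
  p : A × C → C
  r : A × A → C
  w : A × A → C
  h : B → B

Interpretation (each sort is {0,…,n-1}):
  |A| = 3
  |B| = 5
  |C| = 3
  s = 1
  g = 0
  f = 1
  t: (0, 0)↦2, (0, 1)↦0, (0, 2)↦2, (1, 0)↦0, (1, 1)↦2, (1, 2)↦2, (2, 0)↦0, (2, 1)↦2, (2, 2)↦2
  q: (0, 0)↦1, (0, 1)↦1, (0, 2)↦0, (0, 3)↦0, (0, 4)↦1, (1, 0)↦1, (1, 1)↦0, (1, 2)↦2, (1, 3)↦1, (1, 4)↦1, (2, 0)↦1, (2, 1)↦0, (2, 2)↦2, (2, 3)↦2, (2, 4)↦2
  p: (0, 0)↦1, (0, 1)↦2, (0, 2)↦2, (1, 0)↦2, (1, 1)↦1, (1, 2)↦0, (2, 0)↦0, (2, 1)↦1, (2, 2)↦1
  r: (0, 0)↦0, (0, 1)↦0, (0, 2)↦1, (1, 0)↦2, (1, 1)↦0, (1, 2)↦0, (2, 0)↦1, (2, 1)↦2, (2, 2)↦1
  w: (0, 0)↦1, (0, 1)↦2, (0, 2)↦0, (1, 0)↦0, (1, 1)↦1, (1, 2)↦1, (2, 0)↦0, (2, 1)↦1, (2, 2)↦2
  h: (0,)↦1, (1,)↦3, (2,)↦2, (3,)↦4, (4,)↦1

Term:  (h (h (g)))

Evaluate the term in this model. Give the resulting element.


  g = 0
  (h (g)) = h(0,) = 1
  (h (h (g))) = h(1,) = 3

value = 3


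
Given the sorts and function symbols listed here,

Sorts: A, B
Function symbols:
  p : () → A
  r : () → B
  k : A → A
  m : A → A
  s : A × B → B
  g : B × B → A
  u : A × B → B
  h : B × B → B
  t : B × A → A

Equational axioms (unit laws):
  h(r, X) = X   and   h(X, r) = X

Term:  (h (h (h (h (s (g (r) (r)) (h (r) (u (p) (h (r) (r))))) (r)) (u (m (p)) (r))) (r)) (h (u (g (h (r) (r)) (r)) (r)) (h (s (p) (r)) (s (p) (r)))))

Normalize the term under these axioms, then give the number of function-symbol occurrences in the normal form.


1. (h (h (h (h (s (g (r) (r)) (h (r) (u (p) (h (r) (r))))) (r)) (u (m (p)) (r))) (r)) (h (u (g (h (r) (r)) (r)) (r)) (h (s (p) (r)) (s (p) (r)))))  →  (h (h (h (s (g (r) (r)) (h (r) (u (p) (h (r) (r))))) (r)) (u (m (p)) (r))) (h (u (g (h (r) (r)) (r)) (r)) (h (s (p) (r)) (s (p) (r)))))
2. (h (h (h (s (g (r) (r)) (h (r) (u (p) (h (r) (r))))) (r)) (u (m (p)) (r))) (h (u (g (h (r) (r)) (r)) (r)) (h (s (p) (r)) (s (p) (r)))))  →  (h (h (s (g (r) (r)) (h (r) (u (p) (h (r) (r))))) (u (m (p)) (r))) (h (u (g (h (r) (r)) (r)) (r)) (h (s (p) (r)) (s (p) (r)))))
3. (h (h (s (g (r) (r)) (h (r) (u (p) (h (r) (r))))) (u (m (p)) (r))) (h (u (g (h (r) (r)) (r)) (r)) (h (s (p) (r)) (s (p) (r)))))  →  (h (h (s (g (r) (r)) (u (p) (h (r) (r)))) (u (m (p)) (r))) (h (u (g (h (r) (r)) (r)) (r)) (h (s (p) (r)) (s (p) (r)))))
4. (h (h (s (g (r) (r)) (u (p) (h (r) (r)))) (u (m (p)) (r))) (h (u (g (h (r) (r)) (r)) (r)) (h (s (p) (r)) (s (p) (r)))))  →  (h (h (s (g (r) (r)) (u (p) (r))) (u (m (p)) (r))) (h (u (g (h (r) (r)) (r)) (r)) (h (s (p) (r)) (s (p) (r)))))
5. (h (h (s (g (r) (r)) (u (p) (r))) (u (m (p)) (r))) (h (u (g (h (r) (r)) (r)) (r)) (h (s (p) (r)) (s (p) (r)))))  →  (h (h (s (g (r) (r)) (u (p) (r))) (u (m (p)) (r))) (h (u (g (r) (r)) (r)) (h (s (p) (r)) (s (p) (r)))))
normal form: (h (h (s (g (r) (r)) (u (p) (r))) (u (m (p)) (r))) (h (u (g (r) (r)) (r)) (h (s (p) (r)) (s (p) (r)))))

size = 26


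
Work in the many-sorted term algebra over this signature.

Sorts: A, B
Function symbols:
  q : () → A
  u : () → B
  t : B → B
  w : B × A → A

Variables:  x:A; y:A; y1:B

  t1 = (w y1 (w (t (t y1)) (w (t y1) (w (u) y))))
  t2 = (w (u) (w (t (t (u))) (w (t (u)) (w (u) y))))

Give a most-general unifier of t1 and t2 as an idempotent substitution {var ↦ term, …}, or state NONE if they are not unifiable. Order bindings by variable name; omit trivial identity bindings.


{y1 ↦ (u)}


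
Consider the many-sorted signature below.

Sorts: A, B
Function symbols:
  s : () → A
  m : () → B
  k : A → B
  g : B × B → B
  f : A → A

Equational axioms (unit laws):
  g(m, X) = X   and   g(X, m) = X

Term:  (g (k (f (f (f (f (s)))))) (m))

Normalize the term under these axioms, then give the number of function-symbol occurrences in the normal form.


1. (g (k (f (f (f (f (s)))))) (m))  →  (k (f (f (f (f (s))))))
normal form: (k (f (f (f (f (s))))))

size = 6


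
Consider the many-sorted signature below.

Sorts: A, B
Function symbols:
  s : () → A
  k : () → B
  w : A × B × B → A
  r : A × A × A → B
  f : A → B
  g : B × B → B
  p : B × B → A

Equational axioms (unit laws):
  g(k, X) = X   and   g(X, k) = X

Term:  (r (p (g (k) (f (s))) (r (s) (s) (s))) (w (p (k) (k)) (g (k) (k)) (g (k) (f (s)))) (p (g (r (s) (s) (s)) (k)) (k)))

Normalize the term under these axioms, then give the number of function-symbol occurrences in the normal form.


1. (r (p (g (k) (f (s))) (r (s) (s) (s))) (w (p (k) (k)) (g (k) (k)) (g (k) (f (s)))) (p (g (r (s) (s) (s)) (k)) (k)))  →  (r (p (f (s)) (r (s) (s) (s))) (w (p (k) (k)) (g (k) (k)) (g (k) (f (s)))) (p (g (r (s) (s) (s)) (k)) (k)))
2. (r (p (f (s)) (r (s) (s) (s))) (w (p (k) (k)) (g (k) (k)) (g (k) (f (s)))) (p (g (r (s) (s) (s)) (k)) (k)))  →  (r (p (f (s)) (r (s) (s) (s))) (w (p (k) (k)) (k) (g (k) (f (s)))) (p (g (r (s) (s) (s)) (k)) (k)))
3. (r (p (f (s)) (r (s) (s) (s))) (w (p (k) (k)) (k) (g (k) (f (s)))) (p (g (r (s) (s) (s)) (k)) (k)))  →  (r (p (f (s)) (r (s) (s) (s))) (w (p (k) (k)) (k) (f (s))) (p (g (r (s) (s) (s)) (k)) (k)))
4. (r (p (f (s)) (r (s) (s) (s))) (w (p (k) (k)) (k) (f (s))) (p (g (r (s) (s) (s)) (k)) (k)))  →  (r (p (f (s)) (r (s) (s) (s))) (w (p (k) (k)) (k) (f (s))) (p (r (s) (s) (s)) (k)))
normal form: (r (p (f (s)) (r (s) (s) (s))) (w (p (k) (k)) (k) (f (s))) (p (r (s) (s) (s)) (k)))

size = 21


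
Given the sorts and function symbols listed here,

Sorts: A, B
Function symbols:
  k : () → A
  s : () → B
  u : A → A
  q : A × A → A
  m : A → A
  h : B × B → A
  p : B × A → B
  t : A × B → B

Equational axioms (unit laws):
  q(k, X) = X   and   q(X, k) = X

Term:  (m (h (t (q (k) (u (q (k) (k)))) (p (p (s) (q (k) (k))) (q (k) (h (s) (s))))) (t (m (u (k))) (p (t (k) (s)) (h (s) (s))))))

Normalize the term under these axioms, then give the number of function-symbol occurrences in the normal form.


size = 23

1. (m (h (t (q (k) (u (q (k) (k)))) (p (p (s) (q (k) (k))) (q (k) (h (s) (s))))) (t (m (u (k))) (p (t (k) (s)) (h (s) (s))))))  →  (m (h (t (u (q (k) (k))) (p (p (s) (q (k) (k))) (q (k) (h (s) (s))))) (t (m (u (k))) (p (t (k) (s)) (h (s) (s))))))
2. (m (h (t (u (q (k) (k))) (p (p (s) (q (k) (k))) (q (k) (h (s) (s))))) (t (m (u (k))) (p (t (k) (s)) (h (s) (s))))))  →  (m (h (t (u (k)) (p (p (s) (q (k) (k))) (q (k) (h (s) (s))))) (t (m (u (k))) (p (t (k) (s)) (h (s) (s))))))
3. (m (h (t (u (k)) (p (p (s) (q (k) (k))) (q (k) (h (s) (s))))) (t (m (u (k))) (p (t (k) (s)) (h (s) (s))))))  →  (m (h (t (u (k)) (p (p (s) (k)) (q (k) (h (s) (s))))) (t (m (u (k))) (p (t (k) (s)) (h (s) (s))))))
4. (m (h (t (u (k)) (p (p (s) (k)) (q (k) (h (s) (s))))) (t (m (u (k))) (p (t (k) (s)) (h (s) (s))))))  →  (m (h (t (u (k)) (p (p (s) (k)) (h (s) (s)))) (t (m (u (k))) (p (t (k) (s)) (h (s) (s))))))
normal form: (m (h (t (u (k)) (p (p (s) (k)) (h (s) (s)))) (t (m (u (k))) (p (t (k) (s)) (h (s) (s))))))


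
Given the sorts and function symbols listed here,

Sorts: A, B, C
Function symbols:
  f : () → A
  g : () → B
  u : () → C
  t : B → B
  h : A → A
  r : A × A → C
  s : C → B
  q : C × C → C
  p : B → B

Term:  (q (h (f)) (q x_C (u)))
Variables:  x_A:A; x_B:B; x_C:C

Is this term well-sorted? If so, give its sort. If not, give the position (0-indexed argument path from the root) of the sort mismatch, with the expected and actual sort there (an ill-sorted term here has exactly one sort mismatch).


ill-sorted at position [0]: expected C, got A

    (f) : A
  (h (f)) : A
    x_C : C
    (u) : C
  (q x_C (u)) : C
(q (h (f)) (q x_C (u))) : ✗ arg 0 at [0] has sort A, expected C


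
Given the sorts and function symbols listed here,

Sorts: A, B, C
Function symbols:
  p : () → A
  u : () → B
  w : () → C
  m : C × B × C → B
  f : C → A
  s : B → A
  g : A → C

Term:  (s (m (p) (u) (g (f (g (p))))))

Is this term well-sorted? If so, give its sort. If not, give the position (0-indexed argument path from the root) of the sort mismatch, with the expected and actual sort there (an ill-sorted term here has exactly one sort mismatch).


    (p) : A
    (u) : B
          (p) : A
        (g (p)) : C
      (f (g (p))) : A
    (g (f (g (p)))) : C
  (m (p) (u) (g (f (g (p))))) : ✗ arg 0 at [0, 0] has sort A, expected C

ill-sorted at position [0, 0]: expected C, got A


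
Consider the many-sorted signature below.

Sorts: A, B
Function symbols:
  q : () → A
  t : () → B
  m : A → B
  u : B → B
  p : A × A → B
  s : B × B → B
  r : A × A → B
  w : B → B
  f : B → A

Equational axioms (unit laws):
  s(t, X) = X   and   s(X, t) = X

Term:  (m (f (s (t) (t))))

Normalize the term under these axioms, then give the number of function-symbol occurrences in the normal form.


size = 3

1. (m (f (s (t) (t))))  →  (m (f (t)))
normal form: (m (f (t)))


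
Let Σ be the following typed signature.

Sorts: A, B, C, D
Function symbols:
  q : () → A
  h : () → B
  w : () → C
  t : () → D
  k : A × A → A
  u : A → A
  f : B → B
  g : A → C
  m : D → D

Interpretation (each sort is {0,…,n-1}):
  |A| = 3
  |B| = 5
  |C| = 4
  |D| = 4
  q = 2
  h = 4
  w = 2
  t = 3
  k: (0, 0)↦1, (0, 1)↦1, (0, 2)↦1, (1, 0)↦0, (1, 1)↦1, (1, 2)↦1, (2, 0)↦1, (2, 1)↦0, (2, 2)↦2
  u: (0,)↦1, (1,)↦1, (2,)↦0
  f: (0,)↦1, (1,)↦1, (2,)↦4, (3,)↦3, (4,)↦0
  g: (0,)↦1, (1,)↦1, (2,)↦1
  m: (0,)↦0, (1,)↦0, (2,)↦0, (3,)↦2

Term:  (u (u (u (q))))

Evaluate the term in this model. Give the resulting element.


  q = 2
  (u (q)) = u(2,) = 0
  (u (u (q))) = u(0,) = 1
  (u (u (u (q)))) = u(1,) = 1

value = 1


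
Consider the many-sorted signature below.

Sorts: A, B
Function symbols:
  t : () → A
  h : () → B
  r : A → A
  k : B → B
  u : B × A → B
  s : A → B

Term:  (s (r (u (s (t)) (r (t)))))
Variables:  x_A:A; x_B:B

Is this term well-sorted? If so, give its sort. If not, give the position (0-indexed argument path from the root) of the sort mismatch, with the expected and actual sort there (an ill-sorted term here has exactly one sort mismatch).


        (t) : A
      (s (t)) : B
        (t) : A
      (r (t)) : A
    (u (s (t)) (r (t))) : B
  (r (u (s (t)) (r (t)))) : ✗ arg 0 at [0, 0] has sort B, expected A

ill-sorted at position [0, 0]: expected A, got B


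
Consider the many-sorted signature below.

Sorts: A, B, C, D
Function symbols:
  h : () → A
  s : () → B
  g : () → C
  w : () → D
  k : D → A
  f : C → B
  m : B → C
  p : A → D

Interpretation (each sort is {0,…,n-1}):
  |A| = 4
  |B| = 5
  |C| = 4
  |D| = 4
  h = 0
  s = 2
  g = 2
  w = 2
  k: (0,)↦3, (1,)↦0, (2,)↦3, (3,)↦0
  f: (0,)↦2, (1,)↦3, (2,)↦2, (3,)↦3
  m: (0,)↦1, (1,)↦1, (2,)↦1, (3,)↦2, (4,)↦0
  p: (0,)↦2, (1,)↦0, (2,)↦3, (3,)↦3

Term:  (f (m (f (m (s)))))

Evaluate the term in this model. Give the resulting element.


  s = 2
  (m (s)) = m(2,) = 1
  (f (m (s))) = f(1,) = 3
  (m (f (m (s)))) = m(3,) = 2
  (f (m (f (m (s))))) = f(2,) = 2

value = 2


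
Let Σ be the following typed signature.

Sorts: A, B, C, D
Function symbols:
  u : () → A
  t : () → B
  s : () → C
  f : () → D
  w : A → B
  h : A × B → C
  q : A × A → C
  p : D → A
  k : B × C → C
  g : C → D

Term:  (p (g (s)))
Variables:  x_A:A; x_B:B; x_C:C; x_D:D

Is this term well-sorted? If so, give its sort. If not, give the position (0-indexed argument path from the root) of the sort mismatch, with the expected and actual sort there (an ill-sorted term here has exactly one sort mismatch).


well-sorted; sort = A

    (s) : C
  (g (s)) : D
(p (g (s))) : A


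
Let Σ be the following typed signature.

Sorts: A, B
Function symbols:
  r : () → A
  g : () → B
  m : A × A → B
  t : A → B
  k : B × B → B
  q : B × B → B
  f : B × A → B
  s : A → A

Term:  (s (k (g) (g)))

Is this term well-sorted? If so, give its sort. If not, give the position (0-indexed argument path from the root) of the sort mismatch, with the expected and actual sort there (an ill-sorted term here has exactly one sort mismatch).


ill-sorted at position [0]: expected A, got B

    (g) : B
    (g) : B
  (k (g) (g)) : B
(s (k (g) (g))) : ✗ arg 0 at [0] has sort B, expected A


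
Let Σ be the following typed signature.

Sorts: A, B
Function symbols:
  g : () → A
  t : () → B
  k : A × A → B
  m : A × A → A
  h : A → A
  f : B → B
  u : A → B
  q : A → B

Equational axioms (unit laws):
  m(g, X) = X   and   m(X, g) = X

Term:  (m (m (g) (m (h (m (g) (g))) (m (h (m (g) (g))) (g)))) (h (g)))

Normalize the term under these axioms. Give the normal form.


normal form = (m (m (h (g)) (h (g))) (h (g)))

1. (m (m (g) (m (h (m (g) (g))) (m (h (m (g) (g))) (g)))) (h (g)))  →  (m (m (h (m (g) (g))) (m (h (m (g) (g))) (g))) (h (g)))
2. (m (m (h (m (g) (g))) (m (h (m (g) (g))) (g))) (h (g)))  →  (m (m (h (g)) (m (h (m (g) (g))) (g))) (h (g)))
3. (m (m (h (g)) (m (h (m (g) (g))) (g))) (h (g)))  →  (m (m (h (g)) (h (m (g) (g)))) (h (g)))
4. (m (m (h (g)) (h (m (g) (g)))) (h (g)))  →  (m (m (h (g)) (h (g))) (h (g)))


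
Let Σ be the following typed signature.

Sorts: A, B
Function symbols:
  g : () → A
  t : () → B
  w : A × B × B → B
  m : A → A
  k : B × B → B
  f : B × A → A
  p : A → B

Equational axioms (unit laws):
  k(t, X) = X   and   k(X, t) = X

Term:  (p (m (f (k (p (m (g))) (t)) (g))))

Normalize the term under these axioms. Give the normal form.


normal form = (p (m (f (p (m (g))) (g))))

1. (p (m (f (k (p (m (g))) (t)) (g))))  →  (p (m (f (p (m (g))) (g))))


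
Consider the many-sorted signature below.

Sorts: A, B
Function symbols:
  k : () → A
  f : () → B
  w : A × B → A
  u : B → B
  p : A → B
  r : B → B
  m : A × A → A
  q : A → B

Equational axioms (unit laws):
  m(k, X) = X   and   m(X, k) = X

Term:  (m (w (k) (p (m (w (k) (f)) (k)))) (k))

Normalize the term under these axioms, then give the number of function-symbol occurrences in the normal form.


1. (m (w (k) (p (m (w (k) (f)) (k)))) (k))  →  (w (k) (p (m (w (k) (f)) (k))))
2. (w (k) (p (m (w (k) (f)) (k))))  →  (w (k) (p (w (k) (f))))
normal form: (w (k) (p (w (k) (f))))

size = 6


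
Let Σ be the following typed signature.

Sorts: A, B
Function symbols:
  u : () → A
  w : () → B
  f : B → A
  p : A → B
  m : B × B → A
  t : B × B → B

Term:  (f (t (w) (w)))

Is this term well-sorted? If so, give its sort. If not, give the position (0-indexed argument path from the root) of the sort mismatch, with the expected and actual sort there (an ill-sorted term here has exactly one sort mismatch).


    (w) : B
    (w) : B
  (t (w) (w)) : B
(f (t (w) (w))) : A

well-sorted; sort = A


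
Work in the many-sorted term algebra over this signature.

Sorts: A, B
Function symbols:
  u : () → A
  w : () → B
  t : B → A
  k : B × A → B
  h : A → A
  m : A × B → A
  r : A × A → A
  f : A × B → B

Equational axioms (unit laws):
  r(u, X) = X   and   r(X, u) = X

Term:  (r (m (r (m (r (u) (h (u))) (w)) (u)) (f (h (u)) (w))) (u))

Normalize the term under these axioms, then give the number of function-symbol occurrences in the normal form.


size = 9

1. (r (m (r (m (r (u) (h (u))) (w)) (u)) (f (h (u)) (w))) (u))  →  (m (r (m (r (u) (h (u))) (w)) (u)) (f (h (u)) (w)))
2. (m (r (m (r (u) (h (u))) (w)) (u)) (f (h (u)) (w)))  →  (m (m (r (u) (h (u))) (w)) (f (h (u)) (w)))
3. (m (m (r (u) (h (u))) (w)) (f (h (u)) (w)))  →  (m (m (h (u)) (w)) (f (h (u)) (w)))
normal form: (m (m (h (u)) (w)) (f (h (u)) (w)))


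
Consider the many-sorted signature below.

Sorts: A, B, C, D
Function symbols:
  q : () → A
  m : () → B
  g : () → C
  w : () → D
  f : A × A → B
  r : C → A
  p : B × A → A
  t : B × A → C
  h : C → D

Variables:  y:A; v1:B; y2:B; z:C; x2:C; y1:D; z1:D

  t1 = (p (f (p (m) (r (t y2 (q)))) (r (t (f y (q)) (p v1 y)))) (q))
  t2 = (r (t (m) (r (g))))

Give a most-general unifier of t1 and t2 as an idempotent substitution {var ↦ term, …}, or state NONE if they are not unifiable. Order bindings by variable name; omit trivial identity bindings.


head clash or occurs-check failure — not unifiable

NONE (not unifiable)


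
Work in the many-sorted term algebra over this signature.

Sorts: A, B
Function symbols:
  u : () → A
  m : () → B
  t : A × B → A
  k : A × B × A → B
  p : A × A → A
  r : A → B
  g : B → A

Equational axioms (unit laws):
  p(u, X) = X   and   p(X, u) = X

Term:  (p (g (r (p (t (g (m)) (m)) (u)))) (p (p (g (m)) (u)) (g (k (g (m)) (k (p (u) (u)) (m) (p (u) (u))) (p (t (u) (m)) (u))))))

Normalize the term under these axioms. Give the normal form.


normal form = (p (g (r (t (g (m)) (m)))) (p (g (m)) (g (k (g (m)) (k (u) (m) (u)) (t (u) (m))))))

1. (p (g (r (p (t (g (m)) (m)) (u)))) (p (p (g (m)) (u)) (g (k (g (m)) (k (p (u) (u)) (m) (p (u) (u))) (p (t (u) (m)) (u))))))  →  (p (g (r (t (g (m)) (m)))) (p (p (g (m)) (u)) (g (k (g (m)) (k (p (u) (u)) (m) (p (u) (u))) (p (t (u) (m)) (u))))))
2. (p (g (r (t (g (m)) (m)))) (p (p (g (m)) (u)) (g (k (g (m)) (k (p (u) (u)) (m) (p (u) (u))) (p (t (u) (m)) (u))))))  →  (p (g (r (t (g (m)) (m)))) (p (g (m)) (g (k (g (m)) (k (p (u) (u)) (m) (p (u) (u))) (p (t (u) (m)) (u))))))
3. (p (g (r (t (g (m)) (m)))) (p (g (m)) (g (k (g (m)) (k (p (u) (u)) (m) (p (u) (u))) (p (t (u) (m)) (u))))))  →  (p (g (r (t (g (m)) (m)))) (p (g (m)) (g (k (g (m)) (k (u) (m) (p (u) (u))) (p (t (u) (m)) (u))))))
4. (p (g (r (t (g (m)) (m)))) (p (g (m)) (g (k (g (m)) (k (u) (m) (p (u) (u))) (p (t (u) (m)) (u))))))  →  (p (g (r (t (g (m)) (m)))) (p (g (m)) (g (k (g (m)) (k (u) (m) (u)) (p (t (u) (m)) (u))))))
5. (p (g (r (t (g (m)) (m)))) (p (g (m)) (g (k (g (m)) (k (u) (m) (u)) (p (t (u) (m)) (u))))))  →  (p (g (r (t (g (m)) (m)))) (p (g (m)) (g (k (g (m)) (k (u) (m) (u)) (t (u) (m))))))


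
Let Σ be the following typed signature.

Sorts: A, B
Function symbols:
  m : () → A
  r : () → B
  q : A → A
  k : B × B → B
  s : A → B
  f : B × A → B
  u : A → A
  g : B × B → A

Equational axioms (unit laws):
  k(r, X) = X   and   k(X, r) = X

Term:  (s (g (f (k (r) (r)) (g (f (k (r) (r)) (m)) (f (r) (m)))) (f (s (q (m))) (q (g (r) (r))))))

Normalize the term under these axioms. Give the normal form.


1. (s (g (f (k (r) (r)) (g (f (k (r) (r)) (m)) (f (r) (m)))) (f (s (q (m))) (q (g (r) (r))))))  →  (s (g (f (r) (g (f (k (r) (r)) (m)) (f (r) (m)))) (f (s (q (m))) (q (g (r) (r))))))
2. (s (g (f (r) (g (f (k (r) (r)) (m)) (f (r) (m)))) (f (s (q (m))) (q (g (r) (r))))))  →  (s (g (f (r) (g (f (r) (m)) (f (r) (m)))) (f (s (q (m))) (q (g (r) (r))))))

normal form = (s (g (f (r) (g (f (r) (m)) (f (r) (m)))) (f (s (q (m))) (q (g (r) (r))))))


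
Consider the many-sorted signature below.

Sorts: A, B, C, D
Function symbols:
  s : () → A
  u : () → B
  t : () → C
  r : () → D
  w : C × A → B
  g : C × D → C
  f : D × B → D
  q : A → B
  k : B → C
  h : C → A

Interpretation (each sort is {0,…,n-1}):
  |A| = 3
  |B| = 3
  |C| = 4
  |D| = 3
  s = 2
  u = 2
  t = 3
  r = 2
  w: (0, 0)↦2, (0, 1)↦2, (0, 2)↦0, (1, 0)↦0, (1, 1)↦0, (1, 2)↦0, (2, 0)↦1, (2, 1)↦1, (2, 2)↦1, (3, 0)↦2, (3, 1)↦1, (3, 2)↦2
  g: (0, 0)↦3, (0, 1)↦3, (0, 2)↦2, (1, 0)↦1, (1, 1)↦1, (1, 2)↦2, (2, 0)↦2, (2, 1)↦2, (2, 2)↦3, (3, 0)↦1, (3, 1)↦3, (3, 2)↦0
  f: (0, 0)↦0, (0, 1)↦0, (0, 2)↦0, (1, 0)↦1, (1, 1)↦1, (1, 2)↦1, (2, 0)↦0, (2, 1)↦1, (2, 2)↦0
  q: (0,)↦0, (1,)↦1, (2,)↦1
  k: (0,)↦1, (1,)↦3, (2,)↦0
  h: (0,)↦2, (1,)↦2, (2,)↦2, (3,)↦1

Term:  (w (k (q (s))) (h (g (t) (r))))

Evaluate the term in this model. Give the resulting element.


value = 2

  s = 2
  (q (s)) = q(2,) = 1
  (k (q (s))) = k(1,) = 3
  t = 3
  r = 2
  (g (t) (r)) = g(3, 2) = 0
  (h (g (t) (r))) = h(0,) = 2
  (w (k (q (s))) (h (g (t) (r)))) = w(3, 2) = 2


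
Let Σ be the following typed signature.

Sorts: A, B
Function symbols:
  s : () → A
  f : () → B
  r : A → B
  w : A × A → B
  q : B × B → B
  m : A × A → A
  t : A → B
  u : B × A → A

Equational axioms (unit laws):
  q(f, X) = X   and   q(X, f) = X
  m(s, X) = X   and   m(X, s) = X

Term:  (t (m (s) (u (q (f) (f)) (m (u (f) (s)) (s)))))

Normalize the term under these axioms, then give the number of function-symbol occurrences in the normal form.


size = 6

1. (t (m (s) (u (q (f) (f)) (m (u (f) (s)) (s)))))  →  (t (u (q (f) (f)) (m (u (f) (s)) (s))))
2. (t (u (q (f) (f)) (m (u (f) (s)) (s))))  →  (t (u (f) (m (u (f) (s)) (s))))
3. (t (u (f) (m (u (f) (s)) (s))))  →  (t (u (f) (u (f) (s))))
normal form: (t (u (f) (u (f) (s))))


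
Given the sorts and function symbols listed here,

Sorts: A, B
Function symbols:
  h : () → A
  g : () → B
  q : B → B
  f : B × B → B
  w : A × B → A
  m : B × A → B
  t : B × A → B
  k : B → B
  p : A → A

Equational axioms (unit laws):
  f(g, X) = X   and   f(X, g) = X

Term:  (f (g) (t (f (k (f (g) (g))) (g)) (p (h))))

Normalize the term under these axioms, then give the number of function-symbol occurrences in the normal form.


size = 5

1. (f (g) (t (f (k (f (g) (g))) (g)) (p (h))))  →  (t (f (k (f (g) (g))) (g)) (p (h)))
2. (t (f (k (f (g) (g))) (g)) (p (h)))  →  (t (k (f (g) (g))) (p (h)))
3. (t (k (f (g) (g))) (p (h)))  →  (t (k (g)) (p (h)))
normal form: (t (k (g)) (p (h)))


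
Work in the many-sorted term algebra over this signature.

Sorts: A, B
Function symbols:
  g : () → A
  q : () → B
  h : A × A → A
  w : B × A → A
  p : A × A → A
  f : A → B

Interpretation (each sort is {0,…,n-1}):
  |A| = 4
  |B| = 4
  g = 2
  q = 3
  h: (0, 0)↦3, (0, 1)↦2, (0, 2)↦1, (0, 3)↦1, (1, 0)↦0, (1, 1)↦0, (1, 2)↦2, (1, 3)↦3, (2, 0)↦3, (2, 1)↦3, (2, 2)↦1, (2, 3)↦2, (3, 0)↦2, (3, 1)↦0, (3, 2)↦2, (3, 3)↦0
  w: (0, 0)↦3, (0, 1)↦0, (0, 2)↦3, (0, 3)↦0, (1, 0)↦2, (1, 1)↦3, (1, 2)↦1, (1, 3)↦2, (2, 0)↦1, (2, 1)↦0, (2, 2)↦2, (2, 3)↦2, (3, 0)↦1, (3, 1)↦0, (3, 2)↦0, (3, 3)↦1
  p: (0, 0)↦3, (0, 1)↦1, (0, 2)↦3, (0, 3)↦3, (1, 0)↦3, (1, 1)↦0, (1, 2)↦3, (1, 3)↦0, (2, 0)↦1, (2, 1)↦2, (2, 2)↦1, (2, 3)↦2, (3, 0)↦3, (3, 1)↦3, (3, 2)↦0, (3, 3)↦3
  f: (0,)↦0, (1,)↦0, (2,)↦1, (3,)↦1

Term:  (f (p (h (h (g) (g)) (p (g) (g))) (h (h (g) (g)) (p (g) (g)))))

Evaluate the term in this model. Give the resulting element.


  g = 2
  g = 2
  (h (g) (g)) = h(2, 2) = 1
  g = 2
  g = 2
  (p (g) (g)) = p(2, 2) = 1
  (h (h (g) (g)) (p (g) (g))) = h(1, 1) = 0
  g = 2
  g = 2
  (h (g) (g)) = h(2, 2) = 1
  g = 2
  g = 2
  (p (g) (g)) = p(2, 2) = 1
  (h (h (g) (g)) (p (g) (g))) = h(1, 1) = 0
  (p (h (h (g) (g)) (p (g) (g))) (h (h (g) (g)) (p (g) (g)))) = p(0, 0) = 3
  (f (p (h (h (g) (g)) (p (g) (g))) (h (h (g) (g)) (p (g) (g))))) = f(3,) = 1

value = 1


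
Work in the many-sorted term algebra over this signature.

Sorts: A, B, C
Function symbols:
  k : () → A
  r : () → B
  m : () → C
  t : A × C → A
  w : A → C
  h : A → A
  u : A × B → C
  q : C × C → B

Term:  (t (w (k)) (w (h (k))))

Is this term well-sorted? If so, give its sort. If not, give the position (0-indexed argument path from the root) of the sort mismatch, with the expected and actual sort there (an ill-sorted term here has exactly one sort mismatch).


    (k) : A
  (w (k)) : C
      (k) : A
    (h (k)) : A
  (w (h (k))) : C
(t (w (k)) (w (h (k)))) : ✗ arg 0 at [0] has sort C, expected A

ill-sorted at position [0]: expected A, got C


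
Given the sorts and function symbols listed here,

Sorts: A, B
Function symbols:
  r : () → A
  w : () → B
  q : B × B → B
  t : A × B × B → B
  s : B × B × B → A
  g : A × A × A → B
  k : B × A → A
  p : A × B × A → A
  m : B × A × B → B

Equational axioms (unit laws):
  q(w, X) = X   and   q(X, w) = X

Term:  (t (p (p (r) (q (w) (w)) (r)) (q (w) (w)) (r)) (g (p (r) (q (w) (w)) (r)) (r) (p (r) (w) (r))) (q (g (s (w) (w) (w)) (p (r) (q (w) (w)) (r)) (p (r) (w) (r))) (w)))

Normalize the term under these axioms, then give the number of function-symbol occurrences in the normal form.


1. (t (p (p (r) (q (w) (w)) (r)) (q (w) (w)) (r)) (g (p (r) (q (w) (w)) (r)) (r) (p (r) (w) (r))) (q (g (s (w) (w) (w)) (p (r) (q (w) (w)) (r)) (p (r) (w) (r))) (w)))  →  (t (p (p (r) (w) (r)) (q (w) (w)) (r)) (g (p (r) (q (w) (w)) (r)) (r) (p (r) (w) (r))) (q (g (s (w) (w) (w)) (p (r) (q (w) (w)) (r)) (p (r) (w) (r))) (w)))
2. (t (p (p (r) (w) (r)) (q (w) (w)) (r)) (g (p (r) (q (w) (w)) (r)) (r) (p (r) (w) (r))) (q (g (s (w) (w) (w)) (p (r) (q (w) (w)) (r)) (p (r) (w) (r))) (w)))  →  (t (p (p (r) (w) (r)) (w) (r)) (g (p (r) (q (w) (w)) (r)) (r) (p (r) (w) (r))) (q (g (s (w) (w) (w)) (p (r) (q (w) (w)) (r)) (p (r) (w) (r))) (w)))
3. (t (p (p (r) (w) (r)) (w) (r)) (g (p (r) (q (w) (w)) (r)) (r) (p (r) (w) (r))) (q (g (s (w) (w) (w)) (p (r) (q (w) (w)) (r)) (p (r) (w) (r))) (w)))  →  (t (p (p (r) (w) (r)) (w) (r)) (g (p (r) (w) (r)) (r) (p (r) (w) (r))) (q (g (s (w) (w) (w)) (p (r) (q (w) (w)) (r)) (p (r) (w) (r))) (w)))
4. (t (p (p (r) (w) (r)) (w) (r)) (g (p (r) (w) (r)) (r) (p (r) (w) (r))) (q (g (s (w) (w) (w)) (p (r) (q (w) (w)) (r)) (p (r) (w) (r))) (w)))  →  (t (p (p (r) (w) (r)) (w) (r)) (g (p (r) (w) (r)) (r) (p (r) (w) (r))) (g (s (w) (w) (w)) (p (r) (q (w) (w)) (r)) (p (r) (w) (r))))
5. (t (p (p (r) (w) (r)) (w) (r)) (g (p (r) (w) (r)) (r) (p (r) (w) (r))) (g (s (w) (w) (w)) (p (r) (q (w) (w)) (r)) (p (r) (w) (r))))  →  (t (p (p (r) (w) (r)) (w) (r)) (g (p (r) (w) (r)) (r) (p (r) (w) (r))) (g (s (w) (w) (w)) (p (r) (w) (r)) (p (r) (w) (r))))
normal form: (t (p (p (r) (w) (r)) (w) (r)) (g (p (r) (w) (r)) (r) (p (r) (w) (r))) (g (s (w) (w) (w)) (p (r) (w) (r)) (p (r) (w) (r))))

size = 31
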